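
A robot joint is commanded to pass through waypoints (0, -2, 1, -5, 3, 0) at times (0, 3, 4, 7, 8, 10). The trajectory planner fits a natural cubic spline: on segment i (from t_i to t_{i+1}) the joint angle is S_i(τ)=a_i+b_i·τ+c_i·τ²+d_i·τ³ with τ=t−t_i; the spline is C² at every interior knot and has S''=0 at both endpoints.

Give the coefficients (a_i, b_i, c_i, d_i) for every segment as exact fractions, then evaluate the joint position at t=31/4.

  seg 0: a=0 b=-13117/5058 c=0 d=9745/45522
  seg 1: a=-2 b=8059/2529 c=9745/5058 d=-3563/1686
  seg 2: a=1 b=3541/5058 c=-11161/2529 d=53309/45522
  seg 3: a=-5 b=14768/2529 c=3443/562 d=-20059/5058
  seg 4: a=3 b=31333/5058 c=-4865/843 d=4865/5058
S(31/4) = 124369/107904

Δ: Δ0=-2/3, Δ1=3, Δ2=-2, Δ3=8, Δ4=-3/2
row 1: diag=8, rhs=22; c'=1/8, d'=11/4
row 2: denom=8−1·1/8=63/8; d'=(-30−1·11/4)/(63/8)=-262/63
row 3: denom=8−3·8/21=48/7; d'=(60−3·-262/63)/(48/7)=761/72
row 4: denom=6−1·7/48=281/48; d'=(-57−1·761/72)/(281/48)=-9730/843
back: M4=-9730/843
back: M3=761/72−7/48·-9730/843=3443/281
back: M2=-262/63−8/21·3443/281=-22322/2529
back: M1=11/4−1/8·-22322/2529=9745/2529
M: M0=0, M1=9745/2529, M2=-22322/2529, M3=3443/281, M4=-9730/843, M5=0
seg 0: a=0, c=M0/2=0, d=(M1−M0)/(6·3)=9745/45522, b=Δ0−h0·(2M0+M1)/6=-13117/5058
seg 1: a=-2, c=M1/2=9745/5058, d=(M2−M1)/(6·1)=-3563/1686, b=Δ1−h1·(2M1+M2)/6=8059/2529
seg 2: a=1, c=M2/2=-11161/2529, d=(M3−M2)/(6·3)=53309/45522, b=Δ2−h2·(2M2+M3)/6=3541/5058
seg 3: a=-5, c=M3/2=3443/562, d=(M4−M3)/(6·1)=-20059/5058, b=Δ3−h3·(2M3+M4)/6=14768/2529
seg 4: a=3, c=M4/2=-4865/843, d=(M5−M4)/(6·2)=4865/5058, b=Δ4−h4·(2M4+M5)/6=31333/5058
t_q=31/4 → seg 3, τ=3/4; S=-5+14768/2529·τ+3443/562·τ²+-20059/5058·τ³=124369/107904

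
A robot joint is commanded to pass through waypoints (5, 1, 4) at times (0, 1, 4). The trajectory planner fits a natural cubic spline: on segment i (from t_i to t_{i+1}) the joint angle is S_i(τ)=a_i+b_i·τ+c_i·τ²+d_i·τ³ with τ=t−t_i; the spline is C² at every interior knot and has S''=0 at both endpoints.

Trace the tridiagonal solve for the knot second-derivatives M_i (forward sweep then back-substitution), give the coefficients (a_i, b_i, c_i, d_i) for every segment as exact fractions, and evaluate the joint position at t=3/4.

  seg 0: a=5 b=-37/8 c=0 d=5/8
  seg 1: a=1 b=-11/4 c=15/8 d=-5/24
S(3/4) = 919/512

Δ: Δ0=-4, Δ1=1
row 1: diag=8, rhs=30; c'=3/8, d'=15/4
back: M1=15/4
M: M0=0, M1=15/4, M2=0
seg 0: a=5, c=M0/2=0, d=(M1−M0)/(6·1)=5/8, b=Δ0−h0·(2M0+M1)/6=-37/8
seg 1: a=1, c=M1/2=15/8, d=(M2−M1)/(6·3)=-5/24, b=Δ1−h1·(2M1+M2)/6=-11/4
t_q=3/4 → seg 0, τ=3/4; S=5+-37/8·τ+0·τ²+5/8·τ³=919/512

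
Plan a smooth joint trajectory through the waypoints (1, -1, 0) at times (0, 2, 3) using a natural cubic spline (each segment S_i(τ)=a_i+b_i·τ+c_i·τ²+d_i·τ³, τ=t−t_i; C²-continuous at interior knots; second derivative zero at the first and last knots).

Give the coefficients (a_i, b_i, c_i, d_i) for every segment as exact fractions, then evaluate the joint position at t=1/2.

  seg 0: a=1 b=-5/3 c=0 d=1/6
  seg 1: a=-1 b=1/3 c=1 d=-1/3
S(1/2) = 3/16

Δ: Δ0=-1, Δ1=1
row 1: diag=6, rhs=12; c'=1/6, d'=2
back: M1=2
M: M0=0, M1=2, M2=0
seg 0: a=1, c=M0/2=0, d=(M1−M0)/(6·2)=1/6, b=Δ0−h0·(2M0+M1)/6=-5/3
seg 1: a=-1, c=M1/2=1, d=(M2−M1)/(6·1)=-1/3, b=Δ1−h1·(2M1+M2)/6=1/3
t_q=1/2 → seg 0, τ=1/2; S=1+-5/3·τ+0·τ²+1/6·τ³=3/16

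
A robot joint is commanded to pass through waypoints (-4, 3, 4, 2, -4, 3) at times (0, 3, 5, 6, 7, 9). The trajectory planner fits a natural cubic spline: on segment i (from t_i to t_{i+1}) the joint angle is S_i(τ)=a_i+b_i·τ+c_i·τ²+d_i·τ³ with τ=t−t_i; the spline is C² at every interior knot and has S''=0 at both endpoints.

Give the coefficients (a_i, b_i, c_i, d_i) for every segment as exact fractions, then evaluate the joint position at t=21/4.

Δ: Δ0=7/3, Δ1=1/2, Δ2=-2, Δ3=-6, Δ4=7/2
row 1: diag=10, rhs=-11; c'=1/5, d'=-11/10
row 2: denom=6−2·1/5=28/5; d'=(-15−2·-11/10)/(28/5)=-16/7
row 3: denom=4−1·5/28=107/28; d'=(-24−1·-16/7)/(107/28)=-608/107
row 4: denom=6−1·28/107=614/107; d'=(57−1·-608/107)/(614/107)=6707/614
back: M4=6707/614
back: M3=-608/107−28/107·6707/614=-2622/307
back: M2=-16/7−5/28·-2622/307=-467/614
back: M1=-11/10−1/5·-467/614=-291/307
M: M0=0, M1=-291/307, M2=-467/614, M3=-2622/307, M4=6707/614, M5=0
seg 0: a=-4, c=M0/2=0, d=(M1−M0)/(6·3)=-97/1842, b=Δ0−h0·(2M0+M1)/6=5171/1842
seg 1: a=3, c=M1/2=-291/614, d=(M2−M1)/(6·2)=115/7368, b=Δ1−h1·(2M1+M2)/6=1276/921
seg 2: a=4, c=M2/2=-467/1228, d=(M3−M2)/(6·1)=-4777/3684, b=Δ2−h2·(2M2+M3)/6=-595/1842
seg 3: a=2, c=M3/2=-1311/307, d=(M4−M3)/(6·1)=11951/3684, b=Δ3−h3·(2M3+M4)/6=-18323/3684
seg 4: a=-4, c=M4/2=6707/1228, d=(M5−M4)/(6·2)=-6707/7368, b=Δ4−h4·(2M4+M5)/6=-6967/1842
t_q=21/4 → seg 2, τ=1/4; S=4+-595/1842·τ+-467/1228·τ²+-4777/3684·τ³=304561/78592

  seg 0: a=-4 b=5171/1842 c=0 d=-97/1842
  seg 1: a=3 b=1276/921 c=-291/614 d=115/7368
  seg 2: a=4 b=-595/1842 c=-467/1228 d=-4777/3684
  seg 3: a=2 b=-18323/3684 c=-1311/307 d=11951/3684
  seg 4: a=-4 b=-6967/1842 c=6707/1228 d=-6707/7368
S(21/4) = 304561/78592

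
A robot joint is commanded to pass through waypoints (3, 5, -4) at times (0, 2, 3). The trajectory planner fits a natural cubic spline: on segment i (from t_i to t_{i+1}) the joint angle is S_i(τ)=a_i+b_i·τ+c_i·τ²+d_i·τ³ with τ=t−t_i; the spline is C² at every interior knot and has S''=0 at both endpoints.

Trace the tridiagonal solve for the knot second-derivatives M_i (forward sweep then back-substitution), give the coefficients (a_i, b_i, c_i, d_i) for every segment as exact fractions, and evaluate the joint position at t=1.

  seg 0: a=3 b=13/3 c=0 d=-5/6
  seg 1: a=5 b=-17/3 c=-5 d=5/3
S(1) = 13/2

Δ: Δ0=1, Δ1=-9
row 1: diag=6, rhs=-60; c'=1/6, d'=-10
back: M1=-10
M: M0=0, M1=-10, M2=0
seg 0: a=3, c=M0/2=0, d=(M1−M0)/(6·2)=-5/6, b=Δ0−h0·(2M0+M1)/6=13/3
seg 1: a=5, c=M1/2=-5, d=(M2−M1)/(6·1)=5/3, b=Δ1−h1·(2M1+M2)/6=-17/3
t_q=1 → seg 0, τ=1; S=3+13/3·τ+0·τ²+-5/6·τ³=13/2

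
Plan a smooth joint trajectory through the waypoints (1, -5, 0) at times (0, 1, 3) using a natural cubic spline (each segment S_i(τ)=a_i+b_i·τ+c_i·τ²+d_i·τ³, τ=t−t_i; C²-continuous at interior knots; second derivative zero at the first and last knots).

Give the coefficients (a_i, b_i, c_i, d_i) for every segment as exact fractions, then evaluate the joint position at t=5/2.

Δ: Δ0=-6, Δ1=5/2
row 1: diag=6, rhs=51; c'=1/3, d'=17/2
back: M1=17/2
M: M0=0, M1=17/2, M2=0
seg 0: a=1, c=M0/2=0, d=(M1−M0)/(6·1)=17/12, b=Δ0−h0·(2M0+M1)/6=-89/12
seg 1: a=-5, c=M1/2=17/4, d=(M2−M1)/(6·2)=-17/24, b=Δ1−h1·(2M1+M2)/6=-19/6
t_q=5/2 → seg 1, τ=3/2; S=-5+-19/6·τ+17/4·τ²+-17/24·τ³=-165/64

  seg 0: a=1 b=-89/12 c=0 d=17/12
  seg 1: a=-5 b=-19/6 c=17/4 d=-17/24
S(5/2) = -165/64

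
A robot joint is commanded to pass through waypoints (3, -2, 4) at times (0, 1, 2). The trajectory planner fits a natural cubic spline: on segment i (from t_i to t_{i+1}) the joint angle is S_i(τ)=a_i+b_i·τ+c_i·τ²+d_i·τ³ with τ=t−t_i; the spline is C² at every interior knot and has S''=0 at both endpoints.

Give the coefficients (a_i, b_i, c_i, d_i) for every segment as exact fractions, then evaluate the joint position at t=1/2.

Δ: Δ0=-5, Δ1=6
row 1: diag=4, rhs=66; c'=1/4, d'=33/2
back: M1=33/2
M: M0=0, M1=33/2, M2=0
seg 0: a=3, c=M0/2=0, d=(M1−M0)/(6·1)=11/4, b=Δ0−h0·(2M0+M1)/6=-31/4
seg 1: a=-2, c=M1/2=33/4, d=(M2−M1)/(6·1)=-11/4, b=Δ1−h1·(2M1+M2)/6=1/2
t_q=1/2 → seg 0, τ=1/2; S=3+-31/4·τ+0·τ²+11/4·τ³=-17/32

  seg 0: a=3 b=-31/4 c=0 d=11/4
  seg 1: a=-2 b=1/2 c=33/4 d=-11/4
S(1/2) = -17/32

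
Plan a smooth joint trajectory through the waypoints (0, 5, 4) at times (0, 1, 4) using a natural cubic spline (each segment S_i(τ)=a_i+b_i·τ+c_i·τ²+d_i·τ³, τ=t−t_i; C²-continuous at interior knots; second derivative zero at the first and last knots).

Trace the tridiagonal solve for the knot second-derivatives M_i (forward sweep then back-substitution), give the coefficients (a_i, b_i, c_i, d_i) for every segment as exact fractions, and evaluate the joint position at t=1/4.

  seg 0: a=0 b=17/3 c=0 d=-2/3
  seg 1: a=5 b=11/3 c=-2 d=2/9
S(1/4) = 45/32

Δ: Δ0=5, Δ1=-1/3
row 1: diag=8, rhs=-32; c'=3/8, d'=-4
back: M1=-4
M: M0=0, M1=-4, M2=0
seg 0: a=0, c=M0/2=0, d=(M1−M0)/(6·1)=-2/3, b=Δ0−h0·(2M0+M1)/6=17/3
seg 1: a=5, c=M1/2=-2, d=(M2−M1)/(6·3)=2/9, b=Δ1−h1·(2M1+M2)/6=11/3
t_q=1/4 → seg 0, τ=1/4; S=0+17/3·τ+0·τ²+-2/3·τ³=45/32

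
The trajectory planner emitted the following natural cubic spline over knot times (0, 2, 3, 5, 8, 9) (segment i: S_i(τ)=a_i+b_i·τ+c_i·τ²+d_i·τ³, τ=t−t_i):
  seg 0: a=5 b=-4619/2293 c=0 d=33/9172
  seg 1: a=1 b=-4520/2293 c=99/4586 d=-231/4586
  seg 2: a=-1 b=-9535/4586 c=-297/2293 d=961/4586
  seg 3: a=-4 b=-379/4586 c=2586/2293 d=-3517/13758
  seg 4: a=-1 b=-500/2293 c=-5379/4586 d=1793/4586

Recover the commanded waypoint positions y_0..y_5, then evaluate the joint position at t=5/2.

y_0 = S_0(0) = a_0 = 5
y_1 = S_1(0) = a_1 = 1
y_2 = S_2(0) = a_2 = -1
y_3 = S_3(0) = a_3 = -4
y_4 = S_4(0) = a_4 = -1
y_5 = S_4(1) = -2
t_q=5/2 is in segment 1 (τ=1/2); S_1(τ)=495/36688

y_0=5 y_1=1 y_2=-1 y_3=-4 y_4=-1 y_5=-2
S(5/2) = 495/36688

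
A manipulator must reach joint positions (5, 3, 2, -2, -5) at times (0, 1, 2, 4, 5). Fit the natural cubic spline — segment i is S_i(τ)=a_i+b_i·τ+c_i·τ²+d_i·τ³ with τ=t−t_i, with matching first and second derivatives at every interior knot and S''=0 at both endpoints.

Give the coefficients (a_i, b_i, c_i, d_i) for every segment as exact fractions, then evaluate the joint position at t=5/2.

Δ: Δ0=-2, Δ1=-1, Δ2=-2, Δ3=-3
row 1: diag=4, rhs=6; c'=1/4, d'=3/2
row 2: denom=6−1·1/4=23/4; d'=(-6−1·3/2)/(23/4)=-30/23
row 3: denom=6−2·8/23=122/23; d'=(-6−2·-30/23)/(122/23)=-39/61
back: M3=-39/61
back: M2=-30/23−8/23·-39/61=-66/61
back: M1=3/2−1/4·-66/61=108/61
M: M0=0, M1=108/61, M2=-66/61, M3=-39/61, M4=0
seg 0: a=5, c=M0/2=0, d=(M1−M0)/(6·1)=18/61, b=Δ0−h0·(2M0+M1)/6=-140/61
seg 1: a=3, c=M1/2=54/61, d=(M2−M1)/(6·1)=-29/61, b=Δ1−h1·(2M1+M2)/6=-86/61
seg 2: a=2, c=M2/2=-33/61, d=(M3−M2)/(6·2)=9/244, b=Δ2−h2·(2M2+M3)/6=-65/61
seg 3: a=-2, c=M3/2=-39/122, d=(M4−M3)/(6·1)=13/122, b=Δ3−h3·(2M3+M4)/6=-170/61
t_q=5/2 → seg 2, τ=1/2; S=2+-65/61·τ+-33/61·τ²+9/244·τ³=2609/1952

  seg 0: a=5 b=-140/61 c=0 d=18/61
  seg 1: a=3 b=-86/61 c=54/61 d=-29/61
  seg 2: a=2 b=-65/61 c=-33/61 d=9/244
  seg 3: a=-2 b=-170/61 c=-39/122 d=13/122
S(5/2) = 2609/1952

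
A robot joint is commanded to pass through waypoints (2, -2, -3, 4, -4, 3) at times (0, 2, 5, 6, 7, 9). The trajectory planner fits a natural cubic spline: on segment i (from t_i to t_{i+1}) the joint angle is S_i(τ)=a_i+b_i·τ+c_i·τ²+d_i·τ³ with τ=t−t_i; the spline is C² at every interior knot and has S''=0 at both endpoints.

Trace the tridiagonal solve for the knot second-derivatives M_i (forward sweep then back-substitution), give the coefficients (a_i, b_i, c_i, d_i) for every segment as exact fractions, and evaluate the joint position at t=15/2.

Δ: Δ0=-2, Δ1=-1/3, Δ2=7, Δ3=-8, Δ4=7/2
row 1: diag=10, rhs=10; c'=3/10, d'=1
row 2: denom=8−3·3/10=71/10; d'=(44−3·1)/(71/10)=410/71
row 3: denom=4−1·10/71=274/71; d'=(-90−1·410/71)/(274/71)=-3400/137
row 4: denom=6−1·71/274=1573/274; d'=(69−1·-3400/137)/(1573/274)=25706/1573
back: M4=25706/1573
back: M3=-3400/137−71/274·25706/1573=-45699/1573
back: M2=410/71−10/71·-45699/1573=15520/1573
back: M1=1−3/10·15520/1573=-3083/1573
M: M0=0, M1=-3083/1573, M2=15520/1573, M3=-45699/1573, M4=25706/1573, M5=0
seg 0: a=2, c=M0/2=0, d=(M1−M0)/(6·2)=-3083/18876, b=Δ0−h0·(2M0+M1)/6=-6355/4719
seg 1: a=-2, c=M1/2=-3083/3146, d=(M2−M1)/(6·3)=159/242, b=Δ1−h1·(2M1+M2)/6=-15604/4719
seg 2: a=-3, c=M2/2=7760/1573, d=(M3−M2)/(6·1)=-61219/9438, b=Δ2−h2·(2M2+M3)/6=80725/9438
seg 3: a=4, c=M3/2=-45699/3146, d=(M4−M3)/(6·1)=71405/9438, b=Δ3−h3·(2M3+M4)/6=-446/429
seg 4: a=-4, c=M4/2=12853/1573, d=(M5−M4)/(6·2)=-12853/9438, b=Δ4−h4·(2M4+M5)/6=-69791/9438
t_q=15/2 → seg 4, τ=1/2; S=-4+-69791/9438·τ+12853/1573·τ²+-12853/9438·τ³=-146599/25168

  seg 0: a=2 b=-6355/4719 c=0 d=-3083/18876
  seg 1: a=-2 b=-15604/4719 c=-3083/3146 d=159/242
  seg 2: a=-3 b=80725/9438 c=7760/1573 d=-61219/9438
  seg 3: a=4 b=-446/429 c=-45699/3146 d=71405/9438
  seg 4: a=-4 b=-69791/9438 c=12853/1573 d=-12853/9438
S(15/2) = -146599/25168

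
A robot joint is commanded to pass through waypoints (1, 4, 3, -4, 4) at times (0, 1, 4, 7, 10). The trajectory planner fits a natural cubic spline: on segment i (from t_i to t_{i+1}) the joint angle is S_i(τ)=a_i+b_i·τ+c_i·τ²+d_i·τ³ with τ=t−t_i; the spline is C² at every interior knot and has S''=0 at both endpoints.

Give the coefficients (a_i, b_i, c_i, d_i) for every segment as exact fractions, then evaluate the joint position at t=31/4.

  seg 0: a=1 b=361/108 c=0 d=-37/108
  seg 1: a=4 b=125/54 c=-37/36 d=47/972
  seg 2: a=3 b=-275/108 c=-16/27 d=215/972
  seg 3: a=-4 b=-7/54 c=151/108 d=-151/972
S(31/4) = -2593/768

Δ: Δ0=3, Δ1=-1/3, Δ2=-7/3, Δ3=8/3
row 1: diag=8, rhs=-20; c'=3/8, d'=-5/2
row 2: denom=12−3·3/8=87/8; d'=(-12−3·-5/2)/(87/8)=-12/29
row 3: denom=12−3·8/29=324/29; d'=(30−3·-12/29)/(324/29)=151/54
back: M3=151/54
back: M2=-12/29−8/29·151/54=-32/27
back: M1=-5/2−3/8·-32/27=-37/18
M: M0=0, M1=-37/18, M2=-32/27, M3=151/54, M4=0
seg 0: a=1, c=M0/2=0, d=(M1−M0)/(6·1)=-37/108, b=Δ0−h0·(2M0+M1)/6=361/108
seg 1: a=4, c=M1/2=-37/36, d=(M2−M1)/(6·3)=47/972, b=Δ1−h1·(2M1+M2)/6=125/54
seg 2: a=3, c=M2/2=-16/27, d=(M3−M2)/(6·3)=215/972, b=Δ2−h2·(2M2+M3)/6=-275/108
seg 3: a=-4, c=M3/2=151/108, d=(M4−M3)/(6·3)=-151/972, b=Δ3−h3·(2M3+M4)/6=-7/54
t_q=31/4 → seg 3, τ=3/4; S=-4+-7/54·τ+151/108·τ²+-151/972·τ³=-2593/768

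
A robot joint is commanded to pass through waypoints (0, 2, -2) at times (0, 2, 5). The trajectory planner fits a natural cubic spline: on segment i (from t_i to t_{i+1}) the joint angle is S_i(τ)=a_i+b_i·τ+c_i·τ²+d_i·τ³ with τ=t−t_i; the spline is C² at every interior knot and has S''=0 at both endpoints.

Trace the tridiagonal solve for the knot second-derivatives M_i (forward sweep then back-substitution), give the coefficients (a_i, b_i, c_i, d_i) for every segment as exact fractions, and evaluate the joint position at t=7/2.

  seg 0: a=0 b=22/15 c=0 d=-7/60
  seg 1: a=2 b=1/15 c=-7/10 d=7/90
S(7/2) = 63/80

Δ: Δ0=1, Δ1=-4/3
row 1: diag=10, rhs=-14; c'=3/10, d'=-7/5
back: M1=-7/5
M: M0=0, M1=-7/5, M2=0
seg 0: a=0, c=M0/2=0, d=(M1−M0)/(6·2)=-7/60, b=Δ0−h0·(2M0+M1)/6=22/15
seg 1: a=2, c=M1/2=-7/10, d=(M2−M1)/(6·3)=7/90, b=Δ1−h1·(2M1+M2)/6=1/15
t_q=7/2 → seg 1, τ=3/2; S=2+1/15·τ+-7/10·τ²+7/90·τ³=63/80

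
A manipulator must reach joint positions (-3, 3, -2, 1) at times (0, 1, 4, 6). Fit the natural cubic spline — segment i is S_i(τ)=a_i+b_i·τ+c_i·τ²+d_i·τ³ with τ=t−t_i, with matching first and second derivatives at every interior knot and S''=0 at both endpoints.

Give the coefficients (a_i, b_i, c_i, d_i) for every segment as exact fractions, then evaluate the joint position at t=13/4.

Δ: Δ0=6, Δ1=-5/3, Δ2=3/2
row 1: diag=8, rhs=-46; c'=3/8, d'=-23/4
row 2: denom=10−3·3/8=71/8; d'=(19−3·-23/4)/(71/8)=290/71
back: M2=290/71
back: M1=-23/4−3/8·290/71=-517/71
M: M0=0, M1=-517/71, M2=290/71, M3=0
seg 0: a=-3, c=M0/2=0, d=(M1−M0)/(6·1)=-517/426, b=Δ0−h0·(2M0+M1)/6=3073/426
seg 1: a=3, c=M1/2=-517/142, d=(M2−M1)/(6·3)=269/426, b=Δ1−h1·(2M1+M2)/6=761/213
seg 2: a=-2, c=M2/2=145/71, d=(M3−M2)/(6·2)=-145/426, b=Δ2−h2·(2M2+M3)/6=-521/426
t_q=13/4 → seg 1, τ=9/4; S=3+761/213·τ+-517/142·τ²+269/426·τ³=-1821/9088

  seg 0: a=-3 b=3073/426 c=0 d=-517/426
  seg 1: a=3 b=761/213 c=-517/142 d=269/426
  seg 2: a=-2 b=-521/426 c=145/71 d=-145/426
S(13/4) = -1821/9088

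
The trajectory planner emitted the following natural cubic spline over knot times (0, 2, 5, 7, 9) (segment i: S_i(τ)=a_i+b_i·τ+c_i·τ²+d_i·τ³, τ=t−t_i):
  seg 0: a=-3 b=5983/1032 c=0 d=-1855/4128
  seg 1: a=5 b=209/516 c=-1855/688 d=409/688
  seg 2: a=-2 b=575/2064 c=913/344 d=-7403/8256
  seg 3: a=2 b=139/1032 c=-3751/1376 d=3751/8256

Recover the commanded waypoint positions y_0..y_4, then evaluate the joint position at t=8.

y_0=-3 y_1=5 y_2=-2 y_3=2 y_4=-5
S(8) = -377/2752

y_0 = S_0(0) = a_0 = -3
y_1 = S_1(0) = a_1 = 5
y_2 = S_2(0) = a_2 = -2
y_3 = S_3(0) = a_3 = 2
y_4 = S_3(2) = -5
t_q=8 is in segment 3 (τ=1); S_3(τ)=-377/2752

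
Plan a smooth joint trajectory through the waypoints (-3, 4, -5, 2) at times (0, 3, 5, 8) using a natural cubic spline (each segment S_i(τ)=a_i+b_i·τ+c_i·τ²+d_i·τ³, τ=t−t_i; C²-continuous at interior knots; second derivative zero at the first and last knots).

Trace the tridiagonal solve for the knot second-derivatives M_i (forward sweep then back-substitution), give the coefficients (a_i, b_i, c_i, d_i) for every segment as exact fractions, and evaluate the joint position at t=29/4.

Δ: Δ0=7/3, Δ1=-9/2, Δ2=7/3
row 1: diag=10, rhs=-41; c'=1/5, d'=-41/10
row 2: denom=10−2·1/5=48/5; d'=(41−2·-41/10)/(48/5)=41/8
back: M2=41/8
back: M1=-41/10−1/5·41/8=-41/8
M: M0=0, M1=-41/8, M2=41/8, M3=0
seg 0: a=-3, c=M0/2=0, d=(M1−M0)/(6·3)=-41/144, b=Δ0−h0·(2M0+M1)/6=235/48
seg 1: a=4, c=M1/2=-41/16, d=(M2−M1)/(6·2)=41/48, b=Δ1−h1·(2M1+M2)/6=-67/24
seg 2: a=-5, c=M2/2=41/16, d=(M3−M2)/(6·3)=-41/144, b=Δ2−h2·(2M2+M3)/6=-67/24
t_q=29/4 → seg 2, τ=9/4; S=-5+-67/24·τ+41/16·τ²+-41/144·τ³=-1589/1024

  seg 0: a=-3 b=235/48 c=0 d=-41/144
  seg 1: a=4 b=-67/24 c=-41/16 d=41/48
  seg 2: a=-5 b=-67/24 c=41/16 d=-41/144
S(29/4) = -1589/1024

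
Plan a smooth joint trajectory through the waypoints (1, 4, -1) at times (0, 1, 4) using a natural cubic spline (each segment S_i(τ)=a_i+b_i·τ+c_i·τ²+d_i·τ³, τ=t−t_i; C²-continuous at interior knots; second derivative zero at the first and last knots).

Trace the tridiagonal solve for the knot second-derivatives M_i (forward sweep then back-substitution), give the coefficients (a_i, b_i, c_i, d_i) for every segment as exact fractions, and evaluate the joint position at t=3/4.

Δ: Δ0=3, Δ1=-5/3
row 1: diag=8, rhs=-28; c'=3/8, d'=-7/2
back: M1=-7/2
M: M0=0, M1=-7/2, M2=0
seg 0: a=1, c=M0/2=0, d=(M1−M0)/(6·1)=-7/12, b=Δ0−h0·(2M0+M1)/6=43/12
seg 1: a=4, c=M1/2=-7/4, d=(M2−M1)/(6·3)=7/36, b=Δ1−h1·(2M1+M2)/6=11/6
t_q=3/4 → seg 0, τ=3/4; S=1+43/12·τ+0·τ²+-7/12·τ³=881/256

  seg 0: a=1 b=43/12 c=0 d=-7/12
  seg 1: a=4 b=11/6 c=-7/4 d=7/36
S(3/4) = 881/256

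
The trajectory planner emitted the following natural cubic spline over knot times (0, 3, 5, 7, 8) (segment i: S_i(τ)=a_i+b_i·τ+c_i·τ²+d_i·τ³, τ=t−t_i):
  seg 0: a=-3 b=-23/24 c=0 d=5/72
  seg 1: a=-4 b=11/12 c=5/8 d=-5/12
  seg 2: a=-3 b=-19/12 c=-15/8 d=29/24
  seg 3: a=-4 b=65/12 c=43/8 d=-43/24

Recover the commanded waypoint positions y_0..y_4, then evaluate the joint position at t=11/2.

y_0=-3 y_1=-4 y_2=-3 y_3=-4 y_4=5
S(11/2) = -263/64

y_0 = S_0(0) = a_0 = -3
y_1 = S_1(0) = a_1 = -4
y_2 = S_2(0) = a_2 = -3
y_3 = S_3(0) = a_3 = -4
y_4 = S_3(1) = 5
t_q=11/2 is in segment 2 (τ=1/2); S_2(τ)=-263/64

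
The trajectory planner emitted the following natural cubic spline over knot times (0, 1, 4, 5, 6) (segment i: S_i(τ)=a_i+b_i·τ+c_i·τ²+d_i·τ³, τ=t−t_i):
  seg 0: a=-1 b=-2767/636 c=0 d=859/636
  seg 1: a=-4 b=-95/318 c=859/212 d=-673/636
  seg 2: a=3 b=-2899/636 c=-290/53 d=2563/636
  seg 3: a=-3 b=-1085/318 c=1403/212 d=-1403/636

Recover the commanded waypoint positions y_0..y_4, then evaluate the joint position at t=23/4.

y_0 = S_0(0) = a_0 = -1
y_1 = S_1(0) = a_1 = -4
y_2 = S_2(0) = a_2 = 3
y_3 = S_3(0) = a_3 = -3
y_4 = S_3(1) = -2
t_q=23/4 is in segment 3 (τ=3/4); S_3(τ)=-37543/13568

y_0=-1 y_1=-4 y_2=3 y_3=-3 y_4=-2
S(23/4) = -37543/13568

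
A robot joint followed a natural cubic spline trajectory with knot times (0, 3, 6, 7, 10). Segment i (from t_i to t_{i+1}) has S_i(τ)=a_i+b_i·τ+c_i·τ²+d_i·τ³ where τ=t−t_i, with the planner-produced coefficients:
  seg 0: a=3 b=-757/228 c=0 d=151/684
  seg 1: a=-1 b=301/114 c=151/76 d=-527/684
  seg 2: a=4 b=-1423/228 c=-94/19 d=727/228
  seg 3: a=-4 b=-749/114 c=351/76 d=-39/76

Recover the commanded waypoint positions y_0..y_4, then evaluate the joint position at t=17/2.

y_0=3 y_1=-1 y_2=4 y_3=-4 y_4=4
S(17/2) = -3159/608

y_0 = S_0(0) = a_0 = 3
y_1 = S_1(0) = a_1 = -1
y_2 = S_2(0) = a_2 = 4
y_3 = S_3(0) = a_3 = -4
y_4 = S_3(3) = 4
t_q=17/2 is in segment 3 (τ=3/2); S_3(τ)=-3159/608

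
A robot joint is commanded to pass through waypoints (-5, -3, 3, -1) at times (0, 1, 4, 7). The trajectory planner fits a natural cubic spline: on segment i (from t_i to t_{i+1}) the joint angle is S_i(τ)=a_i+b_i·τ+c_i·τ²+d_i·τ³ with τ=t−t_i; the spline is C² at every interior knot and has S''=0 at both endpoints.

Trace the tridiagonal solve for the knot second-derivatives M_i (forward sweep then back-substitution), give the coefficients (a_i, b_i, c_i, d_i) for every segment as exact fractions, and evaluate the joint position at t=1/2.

Δ: Δ0=2, Δ1=2, Δ2=-4/3
row 1: diag=8, rhs=0; c'=3/8, d'=0
row 2: denom=12−3·3/8=87/8; d'=(-20−3·0)/(87/8)=-160/87
back: M2=-160/87
back: M1=0−3/8·-160/87=20/29
M: M0=0, M1=20/29, M2=-160/87, M3=0
seg 0: a=-5, c=M0/2=0, d=(M1−M0)/(6·1)=10/87, b=Δ0−h0·(2M0+M1)/6=164/87
seg 1: a=-3, c=M1/2=10/29, d=(M2−M1)/(6·3)=-110/783, b=Δ1−h1·(2M1+M2)/6=194/87
seg 2: a=3, c=M2/2=-80/87, d=(M3−M2)/(6·3)=80/783, b=Δ2−h2·(2M2+M3)/6=44/87
t_q=1/2 → seg 0, τ=1/2; S=-5+164/87·τ+0·τ²+10/87·τ³=-469/116

  seg 0: a=-5 b=164/87 c=0 d=10/87
  seg 1: a=-3 b=194/87 c=10/29 d=-110/783
  seg 2: a=3 b=44/87 c=-80/87 d=80/783
S(1/2) = -469/116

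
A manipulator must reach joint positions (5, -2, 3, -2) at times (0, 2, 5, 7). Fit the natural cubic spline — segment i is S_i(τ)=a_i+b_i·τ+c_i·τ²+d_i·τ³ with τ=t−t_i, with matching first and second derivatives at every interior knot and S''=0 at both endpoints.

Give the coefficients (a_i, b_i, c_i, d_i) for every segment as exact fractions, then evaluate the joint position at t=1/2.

Δ: Δ0=-7/2, Δ1=5/3, Δ2=-5/2
row 1: diag=10, rhs=31; c'=3/10, d'=31/10
row 2: denom=10−3·3/10=91/10; d'=(-25−3·31/10)/(91/10)=-49/13
back: M2=-49/13
back: M1=31/10−3/10·-49/13=55/13
M: M0=0, M1=55/13, M2=-49/13, M3=0
seg 0: a=5, c=M0/2=0, d=(M1−M0)/(6·2)=55/156, b=Δ0−h0·(2M0+M1)/6=-383/78
seg 1: a=-2, c=M1/2=55/26, d=(M2−M1)/(6·3)=-4/9, b=Δ1−h1·(2M1+M2)/6=-53/78
seg 2: a=3, c=M2/2=-49/26, d=(M3−M2)/(6·2)=49/156, b=Δ2−h2·(2M2+M3)/6=1/78
t_q=1/2 → seg 0, τ=1/2; S=5+-383/78·τ+0·τ²+55/156·τ³=1077/416

  seg 0: a=5 b=-383/78 c=0 d=55/156
  seg 1: a=-2 b=-53/78 c=55/26 d=-4/9
  seg 2: a=3 b=1/78 c=-49/26 d=49/156
S(1/2) = 1077/416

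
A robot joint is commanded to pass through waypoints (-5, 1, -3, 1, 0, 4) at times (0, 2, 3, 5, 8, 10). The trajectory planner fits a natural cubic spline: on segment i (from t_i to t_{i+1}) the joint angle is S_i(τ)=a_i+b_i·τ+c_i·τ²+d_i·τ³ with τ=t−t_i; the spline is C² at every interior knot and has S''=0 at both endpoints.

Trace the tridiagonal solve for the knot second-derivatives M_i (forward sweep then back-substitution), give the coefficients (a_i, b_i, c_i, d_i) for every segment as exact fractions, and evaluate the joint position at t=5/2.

Δ: Δ0=3, Δ1=-4, Δ2=2, Δ3=-1/3, Δ4=2
row 1: diag=6, rhs=-42; c'=1/6, d'=-7
row 2: denom=6−1·1/6=35/6; d'=(36−1·-7)/(35/6)=258/35
row 3: denom=10−2·12/35=326/35; d'=(-14−2·258/35)/(326/35)=-503/163
row 4: denom=10−3·105/326=2945/326; d'=(14−3·-503/163)/(2945/326)=7582/2945
back: M4=7582/2945
back: M3=-503/163−105/326·7582/2945=-2306/589
back: M2=258/35−12/35·-2306/589=25662/2945
back: M1=-7−1/6·25662/2945=-24892/2945
M: M0=0, M1=-24892/2945, M2=25662/2945, M3=-2306/589, M4=7582/2945, M5=0
seg 0: a=-5, c=M0/2=0, d=(M1−M0)/(6·2)=-6223/8835, b=Δ0−h0·(2M0+M1)/6=51397/8835
seg 1: a=1, c=M1/2=-12446/2945, d=(M2−M1)/(6·1)=25277/8835, b=Δ1−h1·(2M1+M2)/6=-23279/8835
seg 2: a=-3, c=M2/2=12831/2945, d=(M3−M2)/(6·2)=-9298/8835, b=Δ2−h2·(2M2+M3)/6=-22124/8835
seg 3: a=1, c=M3/2=-1153/589, d=(M4−M3)/(6·3)=9556/26505, b=Δ3−h3·(2M3+M4)/6=20272/8835
seg 4: a=0, c=M4/2=3791/2945, d=(M5−M4)/(6·2)=-3791/17670, b=Δ4−h4·(2M4+M5)/6=2506/8835
t_q=5/2 → seg 1, τ=1/2; S=1+-23279/8835·τ+-12446/2945·τ²+25277/8835·τ³=-4789/4712

  seg 0: a=-5 b=51397/8835 c=0 d=-6223/8835
  seg 1: a=1 b=-23279/8835 c=-12446/2945 d=25277/8835
  seg 2: a=-3 b=-22124/8835 c=12831/2945 d=-9298/8835
  seg 3: a=1 b=20272/8835 c=-1153/589 d=9556/26505
  seg 4: a=0 b=2506/8835 c=3791/2945 d=-3791/17670
S(5/2) = -4789/4712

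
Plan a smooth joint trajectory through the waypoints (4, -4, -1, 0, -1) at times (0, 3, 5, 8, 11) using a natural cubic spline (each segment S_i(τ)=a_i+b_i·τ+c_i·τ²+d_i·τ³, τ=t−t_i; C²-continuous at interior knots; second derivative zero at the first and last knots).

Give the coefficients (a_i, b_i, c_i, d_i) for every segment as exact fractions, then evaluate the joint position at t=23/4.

  seg 0: a=4 b=-2861/708 c=0 d=973/6372
  seg 1: a=-4 b=29/354 c=973/708 d=-157/472
  seg 2: a=-1 b=281/177 c=-110/177 d=4/59
  seg 3: a=0 b=-55/177 c=-2/177 d=2/1593
S(23/4) = -123/944

Δ: Δ0=-8/3, Δ1=3/2, Δ2=1/3, Δ3=-1/3
row 1: diag=10, rhs=25; c'=1/5, d'=5/2
row 2: denom=10−2·1/5=48/5; d'=(-7−2·5/2)/(48/5)=-5/4
row 3: denom=12−3·5/16=177/16; d'=(-4−3·-5/4)/(177/16)=-4/177
back: M3=-4/177
back: M2=-5/4−5/16·-4/177=-220/177
back: M1=5/2−1/5·-220/177=973/354
M: M0=0, M1=973/354, M2=-220/177, M3=-4/177, M4=0
seg 0: a=4, c=M0/2=0, d=(M1−M0)/(6·3)=973/6372, b=Δ0−h0·(2M0+M1)/6=-2861/708
seg 1: a=-4, c=M1/2=973/708, d=(M2−M1)/(6·2)=-157/472, b=Δ1−h1·(2M1+M2)/6=29/354
seg 2: a=-1, c=M2/2=-110/177, d=(M3−M2)/(6·3)=4/59, b=Δ2−h2·(2M2+M3)/6=281/177
seg 3: a=0, c=M3/2=-2/177, d=(M4−M3)/(6·3)=2/1593, b=Δ3−h3·(2M3+M4)/6=-55/177
t_q=23/4 → seg 2, τ=3/4; S=-1+281/177·τ+-110/177·τ²+4/59·τ³=-123/944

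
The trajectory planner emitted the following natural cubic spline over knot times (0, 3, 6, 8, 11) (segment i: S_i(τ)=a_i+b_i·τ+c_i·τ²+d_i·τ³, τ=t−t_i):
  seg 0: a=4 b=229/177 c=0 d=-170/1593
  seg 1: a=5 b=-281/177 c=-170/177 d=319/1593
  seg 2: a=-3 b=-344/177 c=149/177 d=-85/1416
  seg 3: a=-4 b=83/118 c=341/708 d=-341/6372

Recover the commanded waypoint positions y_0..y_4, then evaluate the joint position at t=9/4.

y_0 = S_0(0) = a_0 = 4
y_1 = S_1(0) = a_1 = 5
y_2 = S_2(0) = a_2 = -3
y_3 = S_3(0) = a_3 = -4
y_4 = S_3(3) = 1
t_q=9/4 is in segment 0 (τ=9/4); S_0(τ)=10753/1888

y_0=4 y_1=5 y_2=-3 y_3=-4 y_4=1
S(9/4) = 10753/1888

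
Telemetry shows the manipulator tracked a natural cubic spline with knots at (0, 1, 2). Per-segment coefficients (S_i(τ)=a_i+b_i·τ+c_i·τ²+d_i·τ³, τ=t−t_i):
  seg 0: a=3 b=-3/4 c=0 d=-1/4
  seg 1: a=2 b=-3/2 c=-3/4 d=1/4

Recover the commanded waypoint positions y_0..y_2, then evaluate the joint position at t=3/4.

y_0=3 y_1=2 y_2=0
S(3/4) = 597/256

y_0 = S_0(0) = a_0 = 3
y_1 = S_1(0) = a_1 = 2
y_2 = S_1(1) = 0
t_q=3/4 is in segment 0 (τ=3/4); S_0(τ)=597/256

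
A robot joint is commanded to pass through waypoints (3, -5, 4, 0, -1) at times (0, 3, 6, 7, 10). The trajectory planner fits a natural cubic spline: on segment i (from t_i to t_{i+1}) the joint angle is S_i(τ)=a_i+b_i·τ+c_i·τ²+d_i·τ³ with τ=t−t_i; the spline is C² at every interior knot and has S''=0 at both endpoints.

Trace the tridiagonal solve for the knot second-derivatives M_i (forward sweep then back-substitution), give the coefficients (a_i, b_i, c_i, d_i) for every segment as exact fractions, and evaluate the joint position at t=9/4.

Δ: Δ0=-8/3, Δ1=3, Δ2=-4, Δ3=-1/3
row 1: diag=12, rhs=34; c'=1/4, d'=17/6
row 2: denom=8−3·1/4=29/4; d'=(-42−3·17/6)/(29/4)=-202/29
row 3: denom=8−1·4/29=228/29; d'=(22−1·-202/29)/(228/29)=70/19
back: M3=70/19
back: M2=-202/29−4/29·70/19=-142/19
back: M1=17/6−1/4·-142/19=268/57
M: M0=0, M1=268/57, M2=-142/19, M3=70/19, M4=0
seg 0: a=3, c=M0/2=0, d=(M1−M0)/(6·3)=134/513, b=Δ0−h0·(2M0+M1)/6=-286/57
seg 1: a=-5, c=M1/2=134/57, d=(M2−M1)/(6·3)=-347/513, b=Δ1−h1·(2M1+M2)/6=116/57
seg 2: a=4, c=M2/2=-71/19, d=(M3−M2)/(6·1)=106/57, b=Δ2−h2·(2M2+M3)/6=-121/57
seg 3: a=0, c=M3/2=35/19, d=(M4−M3)/(6·3)=-35/171, b=Δ3−h3·(2M3+M4)/6=-229/57
t_q=9/4 → seg 0, τ=9/4; S=3+-286/57·τ+0·τ²+134/513·τ³=-3231/608

  seg 0: a=3 b=-286/57 c=0 d=134/513
  seg 1: a=-5 b=116/57 c=134/57 d=-347/513
  seg 2: a=4 b=-121/57 c=-71/19 d=106/57
  seg 3: a=0 b=-229/57 c=35/19 d=-35/171
S(9/4) = -3231/608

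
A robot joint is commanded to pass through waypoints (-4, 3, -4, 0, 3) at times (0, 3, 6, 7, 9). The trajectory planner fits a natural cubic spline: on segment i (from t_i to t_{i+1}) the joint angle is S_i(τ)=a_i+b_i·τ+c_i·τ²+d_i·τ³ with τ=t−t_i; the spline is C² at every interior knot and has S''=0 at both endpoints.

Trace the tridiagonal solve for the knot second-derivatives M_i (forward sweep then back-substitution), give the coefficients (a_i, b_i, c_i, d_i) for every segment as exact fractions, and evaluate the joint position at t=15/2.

  seg 0: a=-4 b=295/68 c=0 d=-409/1836
  seg 1: a=3 b=-57/34 c=-409/204 d=1093/1836
  seg 2: a=-4 b=161/68 c=57/17 d=-117/68
  seg 3: a=0 b=133/34 c=-123/68 d=41/136
S(15/2) = 1677/1088

Δ: Δ0=7/3, Δ1=-7/3, Δ2=4, Δ3=3/2
row 1: diag=12, rhs=-28; c'=1/4, d'=-7/3
row 2: denom=8−3·1/4=29/4; d'=(38−3·-7/3)/(29/4)=180/29
row 3: denom=6−1·4/29=170/29; d'=(-15−1·180/29)/(170/29)=-123/34
back: M3=-123/34
back: M2=180/29−4/29·-123/34=114/17
back: M1=-7/3−1/4·114/17=-409/102
M: M0=0, M1=-409/102, M2=114/17, M3=-123/34, M4=0
seg 0: a=-4, c=M0/2=0, d=(M1−M0)/(6·3)=-409/1836, b=Δ0−h0·(2M0+M1)/6=295/68
seg 1: a=3, c=M1/2=-409/204, d=(M2−M1)/(6·3)=1093/1836, b=Δ1−h1·(2M1+M2)/6=-57/34
seg 2: a=-4, c=M2/2=57/17, d=(M3−M2)/(6·1)=-117/68, b=Δ2−h2·(2M2+M3)/6=161/68
seg 3: a=0, c=M3/2=-123/68, d=(M4−M3)/(6·2)=41/136, b=Δ3−h3·(2M3+M4)/6=133/34
t_q=15/2 → seg 3, τ=1/2; S=0+133/34·τ+-123/68·τ²+41/136·τ³=1677/1088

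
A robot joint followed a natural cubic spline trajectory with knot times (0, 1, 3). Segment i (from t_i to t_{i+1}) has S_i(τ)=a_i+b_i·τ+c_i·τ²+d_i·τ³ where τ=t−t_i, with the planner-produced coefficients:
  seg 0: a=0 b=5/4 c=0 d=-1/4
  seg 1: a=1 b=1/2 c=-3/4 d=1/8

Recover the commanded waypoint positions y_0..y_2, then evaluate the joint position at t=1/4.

y_0 = S_0(0) = a_0 = 0
y_1 = S_1(0) = a_1 = 1
y_2 = S_1(2) = 0
t_q=1/4 is in segment 0 (τ=1/4); S_0(τ)=79/256

y_0=0 y_1=1 y_2=0
S(1/4) = 79/256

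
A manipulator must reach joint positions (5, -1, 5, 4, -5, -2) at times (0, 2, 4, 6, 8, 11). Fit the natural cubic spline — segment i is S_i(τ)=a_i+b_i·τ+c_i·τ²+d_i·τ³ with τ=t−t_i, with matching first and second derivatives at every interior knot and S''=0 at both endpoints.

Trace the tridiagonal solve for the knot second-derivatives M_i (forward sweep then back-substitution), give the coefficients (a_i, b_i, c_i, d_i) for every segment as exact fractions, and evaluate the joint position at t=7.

Δ: Δ0=-3, Δ1=3, Δ2=-1/2, Δ3=-9/2, Δ4=1
row 1: diag=8, rhs=36; c'=1/4, d'=9/2
row 2: denom=8−2·1/4=15/2; d'=(-21−2·9/2)/(15/2)=-4
row 3: denom=8−2·4/15=112/15; d'=(-24−2·-4)/(112/15)=-15/7
row 4: denom=10−2·15/56=265/28; d'=(33−2·-15/7)/(265/28)=1044/265
back: M4=1044/265
back: M3=-15/7−15/56·1044/265=-339/106
back: M2=-4−4/15·-339/106=-834/265
back: M1=9/2−1/4·-834/265=1401/265
M: M0=0, M1=1401/265, M2=-834/265, M3=-339/106, M4=1044/265, M5=0
seg 0: a=5, c=M0/2=0, d=(M1−M0)/(6·2)=467/1060, b=Δ0−h0·(2M0+M1)/6=-1262/265
seg 1: a=-1, c=M1/2=1401/530, d=(M2−M1)/(6·2)=-149/212, b=Δ1−h1·(2M1+M2)/6=139/265
seg 2: a=5, c=M2/2=-417/265, d=(M3−M2)/(6·2)=-9/2120, b=Δ2−h2·(2M2+M3)/6=706/265
seg 3: a=4, c=M3/2=-339/212, d=(M4−M3)/(6·2)=1261/2120, b=Δ3−h3·(2M3+M4)/6=-1951/530
seg 4: a=-5, c=M4/2=522/265, d=(M5−M4)/(6·3)=-58/265, b=Δ4−h4·(2M4+M5)/6=-779/265
t_q=7 → seg 3, τ=1; S=4+-1951/530·τ+-339/212·τ²+1261/2120·τ³=-1453/2120

  seg 0: a=5 b=-1262/265 c=0 d=467/1060
  seg 1: a=-1 b=139/265 c=1401/530 d=-149/212
  seg 2: a=5 b=706/265 c=-417/265 d=-9/2120
  seg 3: a=4 b=-1951/530 c=-339/212 d=1261/2120
  seg 4: a=-5 b=-779/265 c=522/265 d=-58/265
S(7) = -1453/2120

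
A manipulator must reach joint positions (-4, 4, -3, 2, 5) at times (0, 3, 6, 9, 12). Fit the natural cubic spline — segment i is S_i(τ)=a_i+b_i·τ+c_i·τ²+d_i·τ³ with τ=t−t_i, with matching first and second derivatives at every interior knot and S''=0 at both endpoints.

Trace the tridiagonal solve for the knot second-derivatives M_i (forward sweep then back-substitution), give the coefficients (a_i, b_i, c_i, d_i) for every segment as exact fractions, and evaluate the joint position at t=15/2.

Δ: Δ0=8/3, Δ1=-7/3, Δ2=5/3, Δ3=1
row 1: diag=12, rhs=-30; c'=1/4, d'=-5/2
row 2: denom=12−3·1/4=45/4; d'=(24−3·-5/2)/(45/4)=14/5
row 3: denom=12−3·4/15=56/5; d'=(-4−3·14/5)/(56/5)=-31/28
back: M3=-31/28
back: M2=14/5−4/15·-31/28=65/21
back: M1=-5/2−1/4·65/21=-275/84
M: M0=0, M1=-275/84, M2=65/21, M3=-31/28, M4=0
seg 0: a=-4, c=M0/2=0, d=(M1−M0)/(6·3)=-275/1512, b=Δ0−h0·(2M0+M1)/6=241/56
seg 1: a=4, c=M1/2=-275/168, d=(M2−M1)/(6·3)=535/1512, b=Δ1−h1·(2M1+M2)/6=-17/28
seg 2: a=-3, c=M2/2=65/42, d=(M3−M2)/(6·3)=-353/1512, b=Δ2−h2·(2M2+M3)/6=-7/8
seg 3: a=2, c=M3/2=-31/56, d=(M4−M3)/(6·3)=31/504, b=Δ3−h3·(2M3+M4)/6=59/28
t_q=15/2 → seg 2, τ=3/2; S=-3+-7/8·τ+65/42·τ²+-353/1512·τ³=-725/448

  seg 0: a=-4 b=241/56 c=0 d=-275/1512
  seg 1: a=4 b=-17/28 c=-275/168 d=535/1512
  seg 2: a=-3 b=-7/8 c=65/42 d=-353/1512
  seg 3: a=2 b=59/28 c=-31/56 d=31/504
S(15/2) = -725/448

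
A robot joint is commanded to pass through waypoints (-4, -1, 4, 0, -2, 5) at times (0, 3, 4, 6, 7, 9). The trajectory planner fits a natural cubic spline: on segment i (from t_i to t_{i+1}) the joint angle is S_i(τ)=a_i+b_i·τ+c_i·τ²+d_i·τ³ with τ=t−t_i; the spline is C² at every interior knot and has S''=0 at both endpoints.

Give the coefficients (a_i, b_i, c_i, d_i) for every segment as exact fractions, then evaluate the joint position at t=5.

  seg 0: a=-4 b=-1481/1453 c=0 d=326/1453
  seg 1: a=-1 b=7321/1453 c=2934/1453 d=-2990/1453
  seg 2: a=4 b=4219/1453 c=-6036/1453 d=4947/5812
  seg 3: a=0 b=-5084/1453 c=2769/2906 d=1587/2906
  seg 4: a=-2 b=131/2906 c=3765/1453 d=-1255/2906
S(5) = 20927/5812

Δ: Δ0=1, Δ1=5, Δ2=-2, Δ3=-2, Δ4=7/2
row 1: diag=8, rhs=24; c'=1/8, d'=3
row 2: denom=6−1·1/8=47/8; d'=(-42−1·3)/(47/8)=-360/47
row 3: denom=6−2·16/47=250/47; d'=(0−2·-360/47)/(250/47)=72/25
row 4: denom=6−1·47/250=1453/250; d'=(33−1·72/25)/(1453/250)=7530/1453
back: M4=7530/1453
back: M3=72/25−47/250·7530/1453=2769/1453
back: M2=-360/47−16/47·2769/1453=-12072/1453
back: M1=3−1/8·-12072/1453=5868/1453
M: M0=0, M1=5868/1453, M2=-12072/1453, M3=2769/1453, M4=7530/1453, M5=0
seg 0: a=-4, c=M0/2=0, d=(M1−M0)/(6·3)=326/1453, b=Δ0−h0·(2M0+M1)/6=-1481/1453
seg 1: a=-1, c=M1/2=2934/1453, d=(M2−M1)/(6·1)=-2990/1453, b=Δ1−h1·(2M1+M2)/6=7321/1453
seg 2: a=4, c=M2/2=-6036/1453, d=(M3−M2)/(6·2)=4947/5812, b=Δ2−h2·(2M2+M3)/6=4219/1453
seg 3: a=0, c=M3/2=2769/2906, d=(M4−M3)/(6·1)=1587/2906, b=Δ3−h3·(2M3+M4)/6=-5084/1453
seg 4: a=-2, c=M4/2=3765/1453, d=(M5−M4)/(6·2)=-1255/2906, b=Δ4−h4·(2M4+M5)/6=131/2906
t_q=5 → seg 2, τ=1; S=4+4219/1453·τ+-6036/1453·τ²+4947/5812·τ³=20927/5812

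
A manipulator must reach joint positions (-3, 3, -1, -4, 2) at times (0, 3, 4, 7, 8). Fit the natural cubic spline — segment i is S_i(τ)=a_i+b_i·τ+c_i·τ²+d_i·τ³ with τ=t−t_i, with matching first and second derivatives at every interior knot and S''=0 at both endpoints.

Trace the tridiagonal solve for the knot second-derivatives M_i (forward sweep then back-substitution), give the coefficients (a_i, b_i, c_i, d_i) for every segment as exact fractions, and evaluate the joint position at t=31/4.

Δ: Δ0=2, Δ1=-4, Δ2=-1, Δ3=6
row 1: diag=8, rhs=-36; c'=1/8, d'=-9/2
row 2: denom=8−1·1/8=63/8; d'=(18−1·-9/2)/(63/8)=20/7
row 3: denom=8−3·8/21=48/7; d'=(42−3·20/7)/(48/7)=39/8
back: M3=39/8
back: M2=20/7−8/21·39/8=1
back: M1=-9/2−1/8·1=-37/8
M: M0=0, M1=-37/8, M2=1, M3=39/8, M4=0
seg 0: a=-3, c=M0/2=0, d=(M1−M0)/(6·3)=-37/144, b=Δ0−h0·(2M0+M1)/6=69/16
seg 1: a=3, c=M1/2=-37/16, d=(M2−M1)/(6·1)=15/16, b=Δ1−h1·(2M1+M2)/6=-21/8
seg 2: a=-1, c=M2/2=1/2, d=(M3−M2)/(6·3)=31/144, b=Δ2−h2·(2M2+M3)/6=-71/16
seg 3: a=-4, c=M3/2=39/16, d=(M4−M3)/(6·1)=-13/16, b=Δ3−h3·(2M3+M4)/6=35/8
t_q=31/4 → seg 3, τ=3/4; S=-4+35/8·τ+39/16·τ²+-13/16·τ³=317/1024

  seg 0: a=-3 b=69/16 c=0 d=-37/144
  seg 1: a=3 b=-21/8 c=-37/16 d=15/16
  seg 2: a=-1 b=-71/16 c=1/2 d=31/144
  seg 3: a=-4 b=35/8 c=39/16 d=-13/16
S(31/4) = 317/1024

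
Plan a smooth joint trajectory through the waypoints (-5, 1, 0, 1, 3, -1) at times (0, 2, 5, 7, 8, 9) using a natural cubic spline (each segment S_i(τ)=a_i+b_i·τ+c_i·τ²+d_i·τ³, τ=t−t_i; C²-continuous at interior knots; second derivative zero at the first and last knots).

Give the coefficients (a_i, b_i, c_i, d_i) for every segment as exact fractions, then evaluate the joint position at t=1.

  seg 0: a=-5 b=21590/5799 c=0 d=-4193/23196
  seg 1: a=1 b=9011/5799 c=-4193/3866 d=587/3866
  seg 2: a=0 b=-9905/11598 c=545/1933 d=2291/11598
  seg 3: a=1 b=30667/11598 c=2836/1933 d=-24487/11598
  seg 4: a=3 b=-4381/5799 c=-18815/3866 d=18815/11598
S(1) = -11271/7732

Δ: Δ0=3, Δ1=-1/3, Δ2=1/2, Δ3=2, Δ4=-4
row 1: diag=10, rhs=-20; c'=3/10, d'=-2
row 2: denom=10−3·3/10=91/10; d'=(5−3·-2)/(91/10)=110/91
row 3: denom=6−2·20/91=506/91; d'=(9−2·110/91)/(506/91)=599/506
row 4: denom=4−1·91/506=1933/506; d'=(-36−1·599/506)/(1933/506)=-18815/1933
back: M4=-18815/1933
back: M3=599/506−91/506·-18815/1933=5672/1933
back: M2=110/91−20/91·5672/1933=1090/1933
back: M1=-2−3/10·1090/1933=-4193/1933
M: M0=0, M1=-4193/1933, M2=1090/1933, M3=5672/1933, M4=-18815/1933, M5=0
seg 0: a=-5, c=M0/2=0, d=(M1−M0)/(6·2)=-4193/23196, b=Δ0−h0·(2M0+M1)/6=21590/5799
seg 1: a=1, c=M1/2=-4193/3866, d=(M2−M1)/(6·3)=587/3866, b=Δ1−h1·(2M1+M2)/6=9011/5799
seg 2: a=0, c=M2/2=545/1933, d=(M3−M2)/(6·2)=2291/11598, b=Δ2−h2·(2M2+M3)/6=-9905/11598
seg 3: a=1, c=M3/2=2836/1933, d=(M4−M3)/(6·1)=-24487/11598, b=Δ3−h3·(2M3+M4)/6=30667/11598
seg 4: a=3, c=M4/2=-18815/3866, d=(M5−M4)/(6·1)=18815/11598, b=Δ4−h4·(2M4+M5)/6=-4381/5799
t_q=1 → seg 0, τ=1; S=-5+21590/5799·τ+0·τ²+-4193/23196·τ³=-11271/7732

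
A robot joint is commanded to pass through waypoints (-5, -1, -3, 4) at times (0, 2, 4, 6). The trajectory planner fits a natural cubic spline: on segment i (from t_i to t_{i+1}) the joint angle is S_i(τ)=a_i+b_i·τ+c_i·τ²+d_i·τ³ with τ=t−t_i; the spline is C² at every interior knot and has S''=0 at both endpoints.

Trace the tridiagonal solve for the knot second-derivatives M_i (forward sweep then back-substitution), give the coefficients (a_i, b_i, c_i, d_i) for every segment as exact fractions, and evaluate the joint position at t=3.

  seg 0: a=-5 b=31/10 c=0 d=-11/40
  seg 1: a=-1 b=-1/5 c=-33/20 d=5/8
  seg 2: a=-3 b=7/10 c=21/10 d=-7/20
S(3) = -89/40

Δ: Δ0=2, Δ1=-1, Δ2=7/2
row 1: diag=8, rhs=-18; c'=1/4, d'=-9/4
row 2: denom=8−2·1/4=15/2; d'=(27−2·-9/4)/(15/2)=21/5
back: M2=21/5
back: M1=-9/4−1/4·21/5=-33/10
M: M0=0, M1=-33/10, M2=21/5, M3=0
seg 0: a=-5, c=M0/2=0, d=(M1−M0)/(6·2)=-11/40, b=Δ0−h0·(2M0+M1)/6=31/10
seg 1: a=-1, c=M1/2=-33/20, d=(M2−M1)/(6·2)=5/8, b=Δ1−h1·(2M1+M2)/6=-1/5
seg 2: a=-3, c=M2/2=21/10, d=(M3−M2)/(6·2)=-7/20, b=Δ2−h2·(2M2+M3)/6=7/10
t_q=3 → seg 1, τ=1; S=-1+-1/5·τ+-33/20·τ²+5/8·τ³=-89/40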